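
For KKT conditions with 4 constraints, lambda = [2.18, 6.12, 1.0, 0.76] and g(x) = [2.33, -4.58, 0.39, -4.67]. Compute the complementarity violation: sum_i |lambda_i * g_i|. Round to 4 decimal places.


KKT complementary slackness check:
lambda_1 * g_1 = 2.18 * 2.33 = 5.0794
lambda_2 * g_2 = 6.12 * -4.58 = -28.0296
lambda_3 * g_3 = 1.0 * 0.39 = 0.39
lambda_4 * g_4 = 0.76 * -4.67 = -3.5492
Total violation = 5.0794 + 28.0296 + 0.39 + 3.5492 = 37.0482


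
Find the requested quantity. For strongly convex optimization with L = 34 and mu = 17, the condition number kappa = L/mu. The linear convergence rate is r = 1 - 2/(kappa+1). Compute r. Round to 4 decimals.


Step 1: Compute the condition number.
kappa = L/mu = 34/17 = 2.0
Step 2: Compute the convergence rate.
r = 1 - 2/(kappa + 1) = 1 - 2*mu/(L + mu) = (L - mu)/(L + mu) = 17/51 = 0.3333


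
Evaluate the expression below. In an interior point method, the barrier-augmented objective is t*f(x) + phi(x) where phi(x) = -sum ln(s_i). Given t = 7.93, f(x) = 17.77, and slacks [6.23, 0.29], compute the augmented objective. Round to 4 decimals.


Step 1: Compute log-barrier.
ln values: [1.8294, -1.2379]
phi = -(1.8294 - 1.2379) = -0.5915
Step 2: Compute augmented objective.
t*f(x) = 7.93*17.77 = 140.9161
Total = 140.9161 - 0.5915 = 140.3246


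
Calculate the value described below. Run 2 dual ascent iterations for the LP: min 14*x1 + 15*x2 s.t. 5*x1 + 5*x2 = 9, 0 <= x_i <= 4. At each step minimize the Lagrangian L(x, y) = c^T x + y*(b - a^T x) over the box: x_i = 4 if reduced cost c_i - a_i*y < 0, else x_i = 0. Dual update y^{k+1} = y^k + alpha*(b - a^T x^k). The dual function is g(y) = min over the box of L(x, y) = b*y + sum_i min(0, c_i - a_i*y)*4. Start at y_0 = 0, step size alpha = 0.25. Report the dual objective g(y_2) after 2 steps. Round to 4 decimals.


Dual ascent for LP: min 14*x1 + 15*x2, 5*x1 + 5*x2 = 9, 0 <= x_i <= 4
Step 1: y^k = 0.0, reduced costs: (14.0, 15.0)
  x^k = (0.0, 0.0), subgradient = b - a^T x = 9.0
  y^{k+1} = 0.0 + 0.25*9.0 = 2.25
Step 2: y^k = 2.25, reduced costs: (2.75, 3.75)
  x^k = (0.0, 0.0), subgradient = b - a^T x = 9.0
  y^{k+1} = 2.25 + 0.25*9.0 = 4.5
Dual objective at y_2 = 4.5: reduced costs (-8.5, -7.5), box minimizer x = (4.0, 4.0)
g(y_2) = b*y + (c1 - a1*y)*x1 + (c2 - a2*y)*x2 = 9*4.5 + (-8.5)*4.0 + (-7.5)*4.0 = 40.5 - 34.0 - 30.0 = -23.5


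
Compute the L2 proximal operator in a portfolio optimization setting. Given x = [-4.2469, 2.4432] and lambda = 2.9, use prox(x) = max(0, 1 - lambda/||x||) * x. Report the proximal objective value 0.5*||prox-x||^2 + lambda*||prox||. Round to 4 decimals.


Step 1: Compute ||x||.
||x|| = 4.8995
Step 2: Compute scaling factor.
scale = max(0, 1 - 2.9/4.8995) = 0.4081
Step 3: prox(x) = [-1.7332, 0.9971]
||prox(x)|| = 1.9995
Step 4: Proximal objective.
0.5*||prox-x||^2 = 4.205
lambda*||prox|| = 5.7986
Total = 10.0036


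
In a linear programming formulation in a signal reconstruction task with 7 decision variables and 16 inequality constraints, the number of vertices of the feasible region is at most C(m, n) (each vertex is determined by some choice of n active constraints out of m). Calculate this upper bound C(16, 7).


Each vertex corresponds to some choice of n active constraints out of m, so the number of vertices is at most C(m, n) = m! / (n!(m-n)!).
m = 16, n = 7
Numerator: 16 * 15 * 14 * 13 * 12 * 11 * 10
Denominator: 7! = 5040
C(16, 7) = 11440


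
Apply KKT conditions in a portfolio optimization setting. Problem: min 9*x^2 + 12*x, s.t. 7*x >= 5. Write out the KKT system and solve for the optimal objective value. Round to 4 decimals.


Step 1: Try lambda = 0 (constraint inactive).
x_unc = -12/(2*9) = -0.6667
Check: 7*-0.6667 = -4.6669 < 5 -- violated!
Step 2: Constraint must be active: 7*x = 5
x* = 5/7 = 0.7143 (rounded; the exact value 5/7 is used below)
lambda = (2*9*(5/7) + 12)/7 = 3.551
Step 3: Compute optimal value.
f(x*) = 9*(5/7)^2 + 12*(5/7) = 13.1633


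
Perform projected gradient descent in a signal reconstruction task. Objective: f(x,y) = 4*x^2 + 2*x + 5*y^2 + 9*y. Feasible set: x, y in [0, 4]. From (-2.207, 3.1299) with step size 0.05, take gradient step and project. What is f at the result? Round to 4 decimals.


Step 1: Compute gradient at (-2.207, 3.1299).
grad_x = 2*4*-2.207 + 2 = -15.656
grad_y = 2*5*3.1299 + 9 = 40.299
Step 2: Gradient step.
x_raw = -2.207 - 0.05*-15.656 = -1.4242
y_raw = 3.1299 - 0.05*40.299 = 1.115
Step 3: Project onto [0, 4].
x_proj = clip(-1.4242) = 0.0
y_proj = clip(1.115) = 1.115
Step 4: Evaluate f.
f(0.0, 1.115) = 16.2501


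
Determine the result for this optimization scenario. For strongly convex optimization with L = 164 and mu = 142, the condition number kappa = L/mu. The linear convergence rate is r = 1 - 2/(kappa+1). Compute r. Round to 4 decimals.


Step 1: Compute the condition number.
kappa = L/mu = 164/142 = 1.1549
Step 2: Compute the convergence rate.
r = 1 - 2/(kappa + 1) = 1 - 2*mu/(L + mu) = (L - mu)/(L + mu) = 22/306 = 0.0719


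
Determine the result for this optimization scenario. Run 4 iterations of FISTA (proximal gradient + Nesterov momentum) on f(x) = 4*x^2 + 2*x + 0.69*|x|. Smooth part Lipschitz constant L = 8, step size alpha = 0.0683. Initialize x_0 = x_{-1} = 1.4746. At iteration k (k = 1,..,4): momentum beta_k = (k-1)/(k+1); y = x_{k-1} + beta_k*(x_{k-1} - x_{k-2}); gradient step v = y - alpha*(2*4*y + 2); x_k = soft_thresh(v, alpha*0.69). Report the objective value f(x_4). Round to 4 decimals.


FISTA on f(x) = 4*x^2 + 2*x + 0.69*|x|
L = 8, alpha = 0.0683
Iteration 1: beta = 0.0, y = 1.4746 + 0.0*(1.4746 - 1.4746) = 1.4746
  grad(y) = 13.7968, v = y - alpha*grad = 0.5323
  prox(v) = soft_thresh(0.5323, 0.0471) = 0.4852
Iteration 2: beta = 0.3333, y = 0.4852 + 0.3333*(0.4852 - 1.4746) = 0.1553
  grad(y) = 3.2427, v = y - alpha*grad = -0.0661
  prox(v) = soft_thresh(-0.0661, 0.0471) = -0.019
Iteration 3: beta = 0.5, y = -0.019 + 0.5*(-0.019 - 0.4852) = -0.2711
  grad(y) = -0.1688, v = y - alpha*grad = -0.2596
  prox(v) = soft_thresh(-0.2596, 0.0471) = -0.2124
Iteration 4: beta = 0.6, y = -0.2124 + 0.6*(-0.2124 + 0.019) = -0.3285
  grad(y) = -0.628, v = y - alpha*grad = -0.2856
  prox(v) = soft_thresh(-0.2856, 0.0471) = -0.2385
f(x_4) = 4*(-0.2385)^2 + 2*(-0.2385) + 0.69*|-0.2385| = -0.0849


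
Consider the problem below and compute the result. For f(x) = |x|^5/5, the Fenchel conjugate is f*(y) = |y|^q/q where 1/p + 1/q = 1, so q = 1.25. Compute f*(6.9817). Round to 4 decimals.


The conjugate exponent q satisfies 1/p + 1/q = 1.
p = 5, so q = 5/(5 - 1) = 1.25
|y|^q = 6.9817^1.25 = 11.3488
f*(6.9817) = 11.3488 / 1.25 = 9.0791


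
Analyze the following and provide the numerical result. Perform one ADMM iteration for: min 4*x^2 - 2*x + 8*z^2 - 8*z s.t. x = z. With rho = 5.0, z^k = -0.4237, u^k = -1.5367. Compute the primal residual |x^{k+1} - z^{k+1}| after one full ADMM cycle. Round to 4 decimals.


ADMM iteration with rho = 5.0, z^k = -0.4237, u^k = -1.5367
Step 1: x-update.
Minimize 4*x^2 - 2*x + (5.0/2)*(x + 0.4237 - 1.5367)^2
FOC: (2*4 + 5.0)*x = 2 + 5.0*(-0.4237 + 1.5367)
x^{k+1} = 0.5819
Step 2: z-update.
Minimize 8*z^2 - 8*z + (5.0/2)*(0.5819 - z - 1.5367)^2
FOC: (2*8 + 5.0)*z = 8 + 5.0*(0.5819 - 1.5367)
z^{k+1} = 0.1536
Step 3: u-update.
u^{k+1} = -1.5367 + 0.5819 - 0.1536 = -1.1084
Step 4: Primal residual = |0.5819 - 0.1536| = 0.4283


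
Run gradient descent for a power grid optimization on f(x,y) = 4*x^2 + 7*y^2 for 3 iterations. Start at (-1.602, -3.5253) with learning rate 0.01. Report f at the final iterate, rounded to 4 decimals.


Gradient descent on f(x,y) = 4*x^2 + 7*y^2.
Starting point: (-1.602, -3.5253), alpha = 0.01
Step 1: grad_x = 2*4*-1.602 = -12.816, grad_y = 2*7*-3.5253 = -49.3542
  x_1 = -1.602 - 0.01*-12.816 = -1.4738
  y_1 = -3.5253 - 0.01*-49.3542 = -3.0318
Step 2: grad_x = 2*4*-1.4738 = -11.7907, grad_y = 2*7*-3.0318 = -42.4446
  x_2 = -1.4738 - 0.01*-11.7907 = -1.3559
  y_2 = -3.0318 - 0.01*-42.4446 = -2.6073
Step 3: grad_x = 2*4*-1.3559 = -10.8475, grad_y = 2*7*-2.6073 = -36.5024
  x_3 = -1.3559 - 0.01*-10.8475 = -1.2475
  y_3 = -2.6073 - 0.01*-36.5024 = -2.2423
f(-1.2475, -2.2423) = 4*(-1.2475)^2 + 7*(-2.2423)^2 = 41.4196


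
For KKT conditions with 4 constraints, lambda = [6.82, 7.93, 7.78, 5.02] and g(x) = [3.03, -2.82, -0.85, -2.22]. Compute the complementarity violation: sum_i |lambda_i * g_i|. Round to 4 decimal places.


KKT complementary slackness check:
lambda_1 * g_1 = 6.82 * 3.03 = 20.6646
lambda_2 * g_2 = 7.93 * -2.82 = -22.3626
lambda_3 * g_3 = 7.78 * -0.85 = -6.613
lambda_4 * g_4 = 5.02 * -2.22 = -11.1444
Total violation = 20.6646 + 22.3626 + 6.613 + 11.1444 = 60.7846


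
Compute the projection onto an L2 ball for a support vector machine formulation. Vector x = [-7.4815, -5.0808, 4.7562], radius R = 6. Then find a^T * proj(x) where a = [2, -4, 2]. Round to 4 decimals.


Step 1: Compute ||x|| (intermediates to 6 decimals).
||x|| = sqrt((-7.4815)^2 + (-5.0808)^2 + 4.7562^2) = 10.218063
Step 2: Project.
Since ||x|| > R, scale = R/||x|| = 6/10.218063 = 0.587195, proj(x) = scale * x
proj(x) = [-4.393099, -2.98342, 2.792817]
Step 3: Dot product.
a^T * proj(x) = 2*(-4.393099) - 4*(-2.98342) + 2*2.792817 = 8.7331


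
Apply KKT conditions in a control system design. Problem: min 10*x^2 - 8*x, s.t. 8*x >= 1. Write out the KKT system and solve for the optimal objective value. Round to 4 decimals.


Step 1: Try lambda = 0 (constraint inactive).
Stationarity: 2*10*x - 8 = 0
x* = 8/(2*10) = 0.4
Check constraint: 8*0.4 = 3.2 >= 1 -- satisfied.
Step 2: Compute optimal value.
f(x*) = 10*0.4^2 - 8*0.4 = -1.6


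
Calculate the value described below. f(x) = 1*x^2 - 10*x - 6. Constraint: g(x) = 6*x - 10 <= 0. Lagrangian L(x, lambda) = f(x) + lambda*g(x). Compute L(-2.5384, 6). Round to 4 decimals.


Step 1: Evaluate f(x).
f(-2.5384) = 1*(-2.5384)^2 - 10*(-2.5384) - 6 = 25.8275
Step 2: Evaluate g(x).
g(-2.5384) = 6*-2.5384 - 10 = -25.2304
Step 3: Compute Lagrangian.
L = 25.8275 + 6*-25.2304 = -125.5549


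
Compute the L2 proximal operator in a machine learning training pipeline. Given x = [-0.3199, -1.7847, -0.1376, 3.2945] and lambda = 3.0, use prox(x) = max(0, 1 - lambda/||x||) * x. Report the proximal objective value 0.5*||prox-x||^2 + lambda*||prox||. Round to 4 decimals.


Step 1: Compute ||x||.
||x|| = 3.763
Step 2: Compute scaling factor.
scale = max(0, 1 - 3.0/3.763) = 0.2028
Step 3: prox(x) = [-0.0649, -0.3619, -0.0279, 0.668]
||prox(x)|| = 0.763
Step 4: Proximal objective.
0.5*||prox-x||^2 = 4.5
lambda*||prox|| = 2.289
Total = 6.789


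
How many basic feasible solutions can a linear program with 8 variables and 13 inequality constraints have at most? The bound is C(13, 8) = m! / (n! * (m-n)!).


Each vertex corresponds to some choice of n active constraints out of m, so the number of vertices is at most C(m, n) = m! / (n!(m-n)!).
m = 13, n = 8
Numerator: 13 * 12 * 11 * 10 * 9 * 8 * 7 * 6
Denominator: 8! = 40320
C(13, 8) = 1287


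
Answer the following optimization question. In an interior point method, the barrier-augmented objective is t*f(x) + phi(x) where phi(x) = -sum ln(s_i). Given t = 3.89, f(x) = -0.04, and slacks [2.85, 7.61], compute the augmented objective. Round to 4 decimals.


Step 1: Compute log-barrier.
ln values: [1.0473, 2.0295]
phi = -(1.0473 + 2.0295) = -3.0768
Step 2: Compute augmented objective.
t*f(x) = 3.89*-0.04 = -0.1556
Total = -0.1556 - 3.0768 = -3.2324


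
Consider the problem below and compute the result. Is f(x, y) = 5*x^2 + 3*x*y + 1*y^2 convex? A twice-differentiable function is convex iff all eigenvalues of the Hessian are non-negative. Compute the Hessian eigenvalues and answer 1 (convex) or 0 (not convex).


The Hessian of f(x,y) = 5*x^2 + 3*x*y + 1*y^2 is:
H = [[10, 3], [3, 2]]
Trace = 10 + 2 = 12
Determinant = 10*2 - (3)^2 = 11
Discriminant = (12)^2 - 4*11 = 100.0
Eigenvalues: lambda_1 = 1.0, lambda_2 = 11.0
The function is convex.

1


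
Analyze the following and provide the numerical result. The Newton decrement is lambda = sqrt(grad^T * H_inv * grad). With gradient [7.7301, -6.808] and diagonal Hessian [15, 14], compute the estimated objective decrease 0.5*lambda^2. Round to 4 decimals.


Step 1: H is diagonal, so H^(-1) * g = [0.5153, -0.4863].
Step 2: g^T H^(-1) g = sum_i g_i^2 / H_ii
  = (7.7301)^2/15 + (-6.808)^2/14
  = 3.9836 + 3.3106 = 7.2943
Step 3: Objective decrease = 0.5 * g^T H^(-1) g = 3.6471


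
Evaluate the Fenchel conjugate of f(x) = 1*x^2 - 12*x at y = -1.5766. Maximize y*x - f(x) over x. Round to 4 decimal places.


f*(y) = sup_x {y*x - a*x^2 - b*x} = sup_x {(y-b)*x - a*x^2}
FOC: (y - b) - 2a*x = 0 => x* = (y - b)/(2a)
x* = (-1.5766 + 12)/(2*1) = 5.2117
f*(-1.5766) = (y-b)^2/(4a) = (-1.5766 + 12)^2/(4*1)
= 108.6473/4 = 27.1618


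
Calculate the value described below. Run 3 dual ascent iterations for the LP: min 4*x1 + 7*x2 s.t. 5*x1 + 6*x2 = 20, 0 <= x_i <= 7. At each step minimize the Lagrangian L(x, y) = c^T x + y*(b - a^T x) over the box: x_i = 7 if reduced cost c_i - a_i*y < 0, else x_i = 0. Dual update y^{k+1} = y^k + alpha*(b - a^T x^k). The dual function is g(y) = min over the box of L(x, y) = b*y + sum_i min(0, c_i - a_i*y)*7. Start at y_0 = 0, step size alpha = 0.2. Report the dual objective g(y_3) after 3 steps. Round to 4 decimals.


Dual ascent for LP: min 4*x1 + 7*x2, 5*x1 + 6*x2 = 20, 0 <= x_i <= 7
Step 1: y^k = 0.0, reduced costs: (4.0, 7.0)
  x^k = (0.0, 0.0), subgradient = b - a^T x = 20.0
  y^{k+1} = 0.0 + 0.2*20.0 = 4.0
Step 2: y^k = 4.0, reduced costs: (-16.0, -17.0)
  x^k = (7.0, 7.0), subgradient = b - a^T x = -57.0
  y^{k+1} = 4.0 + 0.2*-57.0 = -7.4
Step 3: y^k = -7.4, reduced costs: (41.0, 51.4)
  x^k = (0.0, 0.0), subgradient = b - a^T x = 20.0
  y^{k+1} = -7.4 + 0.2*20.0 = -3.4
Dual objective at y_3 = -3.4: reduced costs (21.0, 27.4), box minimizer x = (0.0, 0.0)
g(y_3) = b*y + (c1 - a1*y)*x1 + (c2 - a2*y)*x2 = 20*(-3.4) + 21.0*0.0 + 27.4*0.0 = -68.0 + 0.0 + 0.0 = -68.0


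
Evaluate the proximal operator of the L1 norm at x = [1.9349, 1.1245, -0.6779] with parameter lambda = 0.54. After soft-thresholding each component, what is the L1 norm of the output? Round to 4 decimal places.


Soft-thresholding with lambda = 0.54:
prox(1.9349) = sign(1.9349)*max(|1.9349| - 0.54, 0) = 1.3949
prox(1.1245) = sign(1.1245)*max(|1.1245| - 0.54, 0) = 0.5845
prox(-0.6779) = sign(-0.6779)*max(|-0.6779| - 0.54, 0) = -0.1379
prox(x) = [1.3949, 0.5845, -0.1379]
||prox(x)||_1 = 1.3949 + 0.5845 + 0.1379 = 2.1173


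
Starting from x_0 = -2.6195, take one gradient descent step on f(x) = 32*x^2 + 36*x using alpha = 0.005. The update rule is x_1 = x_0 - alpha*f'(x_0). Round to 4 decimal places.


We compute the gradient at x_0 and apply the update.
f'(x) = 64*x + 36
f'(-2.6195) = 64*-2.6195 + 36 = -131.648
x_1 = -2.6195 - 0.005*-131.648 = -1.9613


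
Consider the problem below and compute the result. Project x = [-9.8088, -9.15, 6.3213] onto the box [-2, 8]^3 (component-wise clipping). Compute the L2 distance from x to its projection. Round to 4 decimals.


Project each component onto [-2, 8].
clip(-9.8088) = -2.0, clip(-9.15) = -2.0, clip(6.3213) = 6.3213
Projection = [-2.0, -2.0, 6.3213]
Squared diffs: [60.9774, 51.1225, 0.0]
Distance = sqrt(112.0999) = 10.5877


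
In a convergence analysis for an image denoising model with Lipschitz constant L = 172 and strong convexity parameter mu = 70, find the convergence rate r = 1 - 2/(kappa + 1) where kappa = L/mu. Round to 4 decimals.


Step 1: Compute the condition number.
kappa = L/mu = 172/70 = 2.4571
Step 2: Compute the convergence rate.
r = 1 - 2/(kappa + 1) = 1 - 2*mu/(L + mu) = (L - mu)/(L + mu) = 102/242 = 0.4215


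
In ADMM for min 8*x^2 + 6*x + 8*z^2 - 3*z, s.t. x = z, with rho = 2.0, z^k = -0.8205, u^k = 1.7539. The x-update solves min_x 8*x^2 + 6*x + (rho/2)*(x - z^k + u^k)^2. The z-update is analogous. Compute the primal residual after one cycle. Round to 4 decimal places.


ADMM iteration with rho = 2.0, z^k = -0.8205, u^k = 1.7539
Step 1: x-update.
Minimize 8*x^2 + 6*x + (2.0/2)*(x + 0.8205 + 1.7539)^2
FOC: (2*8 + 2.0)*x = -6 + 2.0*(-0.8205 - 1.7539)
x^{k+1} = -0.6194
Step 2: z-update.
Minimize 8*z^2 - 3*z + (2.0/2)*(-0.6194 - z + 1.7539)^2
FOC: (2*8 + 2.0)*z = 3 + 2.0*(-0.6194 + 1.7539)
z^{k+1} = 0.2927
Step 3: u-update.
u^{k+1} = 1.7539 - 0.6194 - 0.2927 = 0.8418
Step 4: Primal residual = |-0.6194 - 0.2927| = 0.9121


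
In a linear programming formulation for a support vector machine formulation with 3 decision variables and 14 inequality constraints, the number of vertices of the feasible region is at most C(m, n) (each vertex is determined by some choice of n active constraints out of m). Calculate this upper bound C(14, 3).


Each vertex corresponds to some choice of n active constraints out of m, so the number of vertices is at most C(m, n) = m! / (n!(m-n)!).
m = 14, n = 3
Numerator: 14 * 13 * 12
Denominator: 3! = 6
C(14, 3) = 364


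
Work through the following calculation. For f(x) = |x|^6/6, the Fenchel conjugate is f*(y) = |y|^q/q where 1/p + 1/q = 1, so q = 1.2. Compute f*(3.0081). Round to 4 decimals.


The conjugate exponent q satisfies 1/p + 1/q = 1.
p = 6, so q = 6/(6 - 1) = 1.2
|y|^q = 3.0081^1.2 = 3.7493
f*(3.0081) = 3.7493 / 1.2 = 3.1244


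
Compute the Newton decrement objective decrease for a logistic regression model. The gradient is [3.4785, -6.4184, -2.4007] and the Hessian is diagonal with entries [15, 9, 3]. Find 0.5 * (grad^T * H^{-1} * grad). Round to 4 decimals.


Step 1: H is diagonal, so H^(-1) * g = [0.2319, -0.7132, -0.8002].
Step 2: g^T H^(-1) g = sum_i g_i^2 / H_ii
  = (3.4785)^2/15 + (-6.4184)^2/9 + (-2.4007)^2/3
  = 0.8067 + 4.5773 + 1.9211 = 7.3051
Step 3: Objective decrease = 0.5 * g^T H^(-1) g = 3.6526


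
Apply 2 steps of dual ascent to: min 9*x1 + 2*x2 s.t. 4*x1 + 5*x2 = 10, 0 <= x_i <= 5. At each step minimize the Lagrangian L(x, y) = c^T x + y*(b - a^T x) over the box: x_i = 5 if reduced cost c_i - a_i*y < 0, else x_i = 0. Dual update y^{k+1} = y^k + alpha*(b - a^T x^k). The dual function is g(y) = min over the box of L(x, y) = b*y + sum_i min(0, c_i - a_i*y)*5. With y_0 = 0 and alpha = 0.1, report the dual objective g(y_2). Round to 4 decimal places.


Dual ascent for LP: min 9*x1 + 2*x2, 4*x1 + 5*x2 = 10, 0 <= x_i <= 5
Step 1: y^k = 0.0, reduced costs: (9.0, 2.0)
  x^k = (0.0, 0.0), subgradient = b - a^T x = 10.0
  y^{k+1} = 0.0 + 0.1*10.0 = 1.0
Step 2: y^k = 1.0, reduced costs: (5.0, -3.0)
  x^k = (0.0, 5.0), subgradient = b - a^T x = -15.0
  y^{k+1} = 1.0 + 0.1*-15.0 = -0.5
Dual objective at y_2 = -0.5: reduced costs (11.0, 4.5), box minimizer x = (0.0, 0.0)
g(y_2) = b*y + (c1 - a1*y)*x1 + (c2 - a2*y)*x2 = 10*(-0.5) + 11.0*0.0 + 4.5*0.0 = -5.0 + 0.0 + 0.0 = -5.0


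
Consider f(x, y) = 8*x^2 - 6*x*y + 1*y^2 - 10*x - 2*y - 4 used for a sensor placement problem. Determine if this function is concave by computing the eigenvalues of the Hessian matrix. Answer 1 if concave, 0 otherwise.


The Hessian of f(x,y) = 8*x^2 - 6*x*y + 1*y^2 - 10*x - 2*y - 4 is:
H = [[16, -6], [-6, 2]]
Trace = 16 + 2 = 18
Determinant = 16*2 - (-6)^2 = -4
Discriminant = (18)^2 - 4*-4 = 340.0
Eigenvalues: lambda_1 = -0.2195, lambda_2 = 18.2195
The function is not concave.

0


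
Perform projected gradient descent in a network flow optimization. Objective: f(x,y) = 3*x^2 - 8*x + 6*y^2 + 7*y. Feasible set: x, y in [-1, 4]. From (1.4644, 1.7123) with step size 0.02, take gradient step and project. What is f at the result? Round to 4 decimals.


Step 1: Compute gradient at (1.4644, 1.7123).
grad_x = 2*3*1.4644 - 8 = 0.7864
grad_y = 2*6*1.7123 + 7 = 27.5476
Step 2: Gradient step.
x_raw = 1.4644 - 0.02*0.7864 = 1.4487
y_raw = 1.7123 - 0.02*27.5476 = 1.1613
Step 3: Project onto [-1, 4].
x_proj = clip(1.4487) = 1.4487
y_proj = clip(1.1613) = 1.1613
Step 4: Evaluate f.
f(1.4487, 1.1613) = 10.9284


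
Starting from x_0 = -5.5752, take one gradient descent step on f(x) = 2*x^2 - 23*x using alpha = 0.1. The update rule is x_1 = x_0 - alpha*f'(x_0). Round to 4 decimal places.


We compute the gradient at x_0 and apply the update.
f'(x) = 4*x - 23
f'(-5.5752) = 4*-5.5752 - 23 = -45.3008
x_1 = -5.5752 - 0.1*-45.3008 = -1.0451


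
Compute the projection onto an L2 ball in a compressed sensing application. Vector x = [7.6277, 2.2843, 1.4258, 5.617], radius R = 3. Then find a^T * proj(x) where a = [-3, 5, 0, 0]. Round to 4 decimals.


Step 1: Compute ||x|| (intermediates to 6 decimals).
||x|| = sqrt(7.6277^2 + 2.2843^2 + 1.4258^2 + 5.617^2) = 9.848016
Step 2: Project.
Since ||x|| > R, scale = R/||x|| = 3/9.848016 = 0.30463, proj(x) = scale * x
proj(x) = [2.323626, 0.695866, 0.434341, 1.711107]
Step 3: Dot product.
a^T * proj(x) = -3*2.323626 + 5*0.695866 + 0*0.434341 + 0*1.711107 = -3.4915


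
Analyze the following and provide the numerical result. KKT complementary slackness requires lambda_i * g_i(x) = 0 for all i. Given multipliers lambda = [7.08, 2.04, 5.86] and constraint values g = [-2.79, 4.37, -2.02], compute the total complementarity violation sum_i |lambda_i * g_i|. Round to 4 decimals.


KKT complementary slackness check:
lambda_1 * g_1 = 7.08 * -2.79 = -19.7532
lambda_2 * g_2 = 2.04 * 4.37 = 8.9148
lambda_3 * g_3 = 5.86 * -2.02 = -11.8372
Total violation = 19.7532 + 8.9148 + 11.8372 = 40.5052


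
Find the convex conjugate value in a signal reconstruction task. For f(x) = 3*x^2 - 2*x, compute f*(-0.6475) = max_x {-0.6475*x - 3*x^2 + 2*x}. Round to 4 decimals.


f*(y) = sup_x {y*x - a*x^2 - b*x} = sup_x {(y-b)*x - a*x^2}
FOC: (y - b) - 2a*x = 0 => x* = (y - b)/(2a)
x* = (-0.6475 + 2)/(2*3) = 0.2254
f*(-0.6475) = (y-b)^2/(4a) = (-0.6475 + 2)^2/(4*3)
= 1.8293/12 = 0.1524


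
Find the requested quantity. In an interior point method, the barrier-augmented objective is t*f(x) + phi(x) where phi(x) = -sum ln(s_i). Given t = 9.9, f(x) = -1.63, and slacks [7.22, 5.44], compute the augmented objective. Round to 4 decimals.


Step 1: Compute log-barrier.
ln values: [1.9769, 1.6938]
phi = -(1.9769 + 1.6938) = -3.6706
Step 2: Compute augmented objective.
t*f(x) = 9.9*-1.63 = -16.137
Total = -16.137 - 3.6706 = -19.8076


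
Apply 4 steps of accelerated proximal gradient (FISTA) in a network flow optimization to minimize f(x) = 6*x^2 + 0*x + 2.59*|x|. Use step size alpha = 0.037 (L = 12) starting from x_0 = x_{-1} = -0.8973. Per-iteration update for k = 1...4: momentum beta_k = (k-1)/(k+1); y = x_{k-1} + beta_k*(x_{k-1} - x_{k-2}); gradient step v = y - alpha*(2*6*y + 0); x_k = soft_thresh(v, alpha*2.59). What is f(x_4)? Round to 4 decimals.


FISTA on f(x) = 6*x^2 + 0*x + 2.59*|x|
L = 12, alpha = 0.037
Iteration 1: beta = 0.0, y = -0.8973 + 0.0*(-0.8973 + 0.8973) = -0.8973
  grad(y) = -10.7676, v = y - alpha*grad = -0.4989
  prox(v) = soft_thresh(-0.4989, 0.0958) = -0.4031
Iteration 2: beta = 0.3333, y = -0.4031 + 0.3333*(-0.4031 + 0.8973) = -0.2383
  grad(y) = -2.8599, v = y - alpha*grad = -0.1325
  prox(v) = soft_thresh(-0.1325, 0.0958) = -0.0367
Iteration 3: beta = 0.5, y = -0.0367 + 0.5*(-0.0367 + 0.4031) = 0.1465
  grad(y) = 1.7582, v = y - alpha*grad = 0.0815
  prox(v) = soft_thresh(0.0815, 0.0958) = 0.0
Iteration 4: beta = 0.6, y = 0.0 + 0.6*(0.0 + 0.0367) = 0.022
  grad(y) = 0.2641, v = y - alpha*grad = 0.0122
  prox(v) = soft_thresh(0.0122, 0.0958) = 0.0
f(x_4) = 6*0.0^2 + 0*0.0 + 2.59*|0.0| = 0.0


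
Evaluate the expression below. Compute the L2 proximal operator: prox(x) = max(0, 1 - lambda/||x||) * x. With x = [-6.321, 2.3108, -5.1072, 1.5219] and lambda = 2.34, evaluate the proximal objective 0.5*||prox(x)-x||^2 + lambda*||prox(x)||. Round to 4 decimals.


Step 1: Compute ||x||.
||x|| = 8.5846
Step 2: Compute scaling factor.
scale = max(0, 1 - 2.34/8.5846) = 0.7274
Step 3: prox(x) = [-4.598, 1.6809, -3.7151, 1.1071]
||prox(x)|| = 6.2446
Step 4: Proximal objective.
0.5*||prox-x||^2 = 2.7378
lambda*||prox|| = 14.6124
Total = 17.35


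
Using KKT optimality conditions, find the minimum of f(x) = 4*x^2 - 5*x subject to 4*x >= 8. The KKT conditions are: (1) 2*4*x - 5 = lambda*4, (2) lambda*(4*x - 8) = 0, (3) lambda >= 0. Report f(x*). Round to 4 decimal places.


Step 1: Try lambda = 0 (constraint inactive).
x_unc = 5/(2*4) = 0.625
Check: 4*0.625 = 2.5 < 8 -- violated!
Step 2: Constraint must be active: 4*x = 8
x* = 8/4 = 2.0
lambda = (2*4*2.0 - 5)/4 = 2.75
Step 3: Compute optimal value.
f(x*) = 4*2.0^2 - 5*2.0 = 6.0


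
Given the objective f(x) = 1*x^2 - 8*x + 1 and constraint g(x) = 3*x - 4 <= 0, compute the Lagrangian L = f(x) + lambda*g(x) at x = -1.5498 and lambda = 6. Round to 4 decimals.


Step 1: Evaluate f(x).
f(-1.5498) = 1*(-1.5498)^2 - 8*(-1.5498) + 1 = 15.8003
Step 2: Evaluate g(x).
g(-1.5498) = 3*-1.5498 - 4 = -8.6494
Step 3: Compute Lagrangian.
L = 15.8003 + 6*-8.6494 = -36.0961


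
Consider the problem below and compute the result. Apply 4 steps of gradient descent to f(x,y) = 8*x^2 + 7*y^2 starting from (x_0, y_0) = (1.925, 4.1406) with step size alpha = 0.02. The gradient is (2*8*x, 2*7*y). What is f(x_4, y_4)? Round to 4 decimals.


Gradient descent on f(x,y) = 8*x^2 + 7*y^2.
Starting point: (1.925, 4.1406), alpha = 0.02
Step 1: grad_x = 2*8*1.925 = 30.8, grad_y = 2*7*4.1406 = 57.9684
  x_1 = 1.925 - 0.02*30.8 = 1.309
  y_1 = 4.1406 - 0.02*57.9684 = 2.9812
Step 2: grad_x = 2*8*1.309 = 20.944, grad_y = 2*7*2.9812 = 41.7372
  x_2 = 1.309 - 0.02*20.944 = 0.8901
  y_2 = 2.9812 - 0.02*41.7372 = 2.1465
Step 3: grad_x = 2*8*0.8901 = 14.2419, grad_y = 2*7*2.1465 = 30.0508
  x_3 = 0.8901 - 0.02*14.2419 = 0.6053
  y_3 = 2.1465 - 0.02*30.0508 = 1.5455
Step 4: grad_x = 2*8*0.6053 = 9.6845, grad_y = 2*7*1.5455 = 21.6366
  x_4 = 0.6053 - 0.02*9.6845 = 0.4116
  y_4 = 1.5455 - 0.02*21.6366 = 1.1127
f(0.4116, 1.1127) = 8*0.4116^2 + 7*1.1127^2 = 10.0226


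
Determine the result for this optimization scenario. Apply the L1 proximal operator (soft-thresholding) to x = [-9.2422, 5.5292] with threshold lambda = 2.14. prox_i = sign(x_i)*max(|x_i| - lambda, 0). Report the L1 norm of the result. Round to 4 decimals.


Soft-thresholding with lambda = 2.14:
prox(-9.2422) = sign(-9.2422)*max(|-9.2422| - 2.14, 0) = -7.1022
prox(5.5292) = sign(5.5292)*max(|5.5292| - 2.14, 0) = 3.3892
prox(x) = [-7.1022, 3.3892]
||prox(x)||_1 = 7.1022 + 3.3892 = 10.4914


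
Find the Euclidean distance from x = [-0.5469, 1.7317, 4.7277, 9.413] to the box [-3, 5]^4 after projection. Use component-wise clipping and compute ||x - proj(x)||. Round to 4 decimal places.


Project each component onto [-3, 5].
clip(-0.5469) = -0.5469, clip(1.7317) = 1.7317, clip(4.7277) = 4.7277, clip(9.413) = 5.0
Projection = [-0.5469, 1.7317, 4.7277, 5.0]
Squared diffs: [0.0, 0.0, 0.0, 19.4746]
Distance = sqrt(19.4746) = 4.413


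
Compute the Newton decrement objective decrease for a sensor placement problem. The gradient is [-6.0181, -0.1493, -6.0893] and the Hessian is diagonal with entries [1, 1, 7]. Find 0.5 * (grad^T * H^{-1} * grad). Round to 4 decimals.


Step 1: H is diagonal, so H^(-1) * g = [-6.0181, -0.1493, -0.8699].
Step 2: g^T H^(-1) g = sum_i g_i^2 / H_ii
  = (-6.0181)^2/1 + (-0.1493)^2/1 + (-6.0893)^2/7
  = 36.2175 + 0.0223 + 5.2971 = 41.5369
Step 3: Objective decrease = 0.5 * g^T H^(-1) g = 20.7685


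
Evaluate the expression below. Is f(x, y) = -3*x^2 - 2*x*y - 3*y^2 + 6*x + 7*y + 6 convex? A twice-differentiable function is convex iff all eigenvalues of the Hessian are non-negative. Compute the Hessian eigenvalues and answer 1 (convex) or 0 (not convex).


The Hessian of f(x,y) = -3*x^2 - 2*x*y - 3*y^2 + 6*x + 7*y + 6 is:
H = [[-6, -2], [-2, -6]]
Trace = -6 - 6 = -12
Determinant = -6*-6 - (-2)^2 = 32
Discriminant = (-12)^2 - 4*32 = 16.0
Eigenvalues: lambda_1 = -8.0, lambda_2 = -4.0
The function is not convex.

0


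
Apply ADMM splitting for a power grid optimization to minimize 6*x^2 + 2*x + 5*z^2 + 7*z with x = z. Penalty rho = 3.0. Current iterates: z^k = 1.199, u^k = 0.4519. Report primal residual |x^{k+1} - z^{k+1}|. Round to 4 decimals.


ADMM iteration with rho = 3.0, z^k = 1.199, u^k = 0.4519
Step 1: x-update.
Minimize 6*x^2 + 2*x + (3.0/2)*(x - 1.199 + 0.4519)^2
FOC: (2*6 + 3.0)*x = -2 + 3.0*(1.199 - 0.4519)
x^{k+1} = 0.0161
Step 2: z-update.
Minimize 5*z^2 + 7*z + (3.0/2)*(0.0161 - z + 0.4519)^2
FOC: (2*5 + 3.0)*z = -7 + 3.0*(0.0161 + 0.4519)
z^{k+1} = -0.4305
Step 3: u-update.
u^{k+1} = 0.4519 + 0.0161 + 0.4305 = 0.8985
Step 4: Primal residual = |0.0161 + 0.4305| = 0.4466


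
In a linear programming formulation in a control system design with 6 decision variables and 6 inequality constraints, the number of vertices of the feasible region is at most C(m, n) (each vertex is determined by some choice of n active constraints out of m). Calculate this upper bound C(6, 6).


Each vertex corresponds to some choice of n active constraints out of m, so the number of vertices is at most C(m, n) = m! / (n!(m-n)!).
m = 6, n = 6
Numerator: 6 * 5 * 4 * 3 * 2 * 1
Denominator: 6! = 720
C(6, 6) = 1


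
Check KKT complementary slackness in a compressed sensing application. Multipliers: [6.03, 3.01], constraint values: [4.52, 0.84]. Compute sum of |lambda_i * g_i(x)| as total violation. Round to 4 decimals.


KKT complementary slackness check:
lambda_1 * g_1 = 6.03 * 4.52 = 27.2556
lambda_2 * g_2 = 3.01 * 0.84 = 2.5284
Total violation = 27.2556 + 2.5284 = 29.784


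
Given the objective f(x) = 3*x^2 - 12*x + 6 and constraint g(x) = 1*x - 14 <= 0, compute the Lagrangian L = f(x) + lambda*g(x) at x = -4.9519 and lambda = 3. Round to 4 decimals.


Step 1: Evaluate f(x).
f(-4.9519) = 3*(-4.9519)^2 - 12*(-4.9519) + 6 = 138.9867
Step 2: Evaluate g(x).
g(-4.9519) = 1*-4.9519 - 14 = -18.9519
Step 3: Compute Lagrangian.
L = 138.9867 + 3*-18.9519 = 82.131


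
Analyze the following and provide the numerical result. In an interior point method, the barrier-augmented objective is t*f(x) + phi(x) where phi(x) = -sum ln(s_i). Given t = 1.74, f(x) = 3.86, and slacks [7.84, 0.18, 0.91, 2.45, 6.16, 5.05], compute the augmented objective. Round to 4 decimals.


Step 1: Compute log-barrier.
ln values: [2.0592, -1.7148, -0.0943, 0.8961, 1.8181, 1.6194]
phi = -(2.0592 - 1.7148 - 0.0943 + 0.8961 + 1.8181 + 1.6194) = -4.5837
Step 2: Compute augmented objective.
t*f(x) = 1.74*3.86 = 6.7164
Total = 6.7164 - 4.5837 = 2.1327


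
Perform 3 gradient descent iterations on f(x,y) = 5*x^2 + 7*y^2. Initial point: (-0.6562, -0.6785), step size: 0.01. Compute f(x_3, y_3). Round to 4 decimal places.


Gradient descent on f(x,y) = 5*x^2 + 7*y^2.
Starting point: (-0.6562, -0.6785), alpha = 0.01
Step 1: grad_x = 2*5*-0.6562 = -6.562, grad_y = 2*7*-0.6785 = -9.499
  x_1 = -0.6562 - 0.01*-6.562 = -0.5906
  y_1 = -0.6785 - 0.01*-9.499 = -0.5835
Step 2: grad_x = 2*5*-0.5906 = -5.9058, grad_y = 2*7*-0.5835 = -8.1691
  x_2 = -0.5906 - 0.01*-5.9058 = -0.5315
  y_2 = -0.5835 - 0.01*-8.1691 = -0.5018
Step 3: grad_x = 2*5*-0.5315 = -5.3152, grad_y = 2*7*-0.5018 = -7.0255
  x_3 = -0.5315 - 0.01*-5.3152 = -0.4784
  y_3 = -0.5018 - 0.01*-7.0255 = -0.4316
f(-0.4784, -0.4316) = 5*(-0.4784)^2 + 7*(-0.4316)^2 = 2.4479


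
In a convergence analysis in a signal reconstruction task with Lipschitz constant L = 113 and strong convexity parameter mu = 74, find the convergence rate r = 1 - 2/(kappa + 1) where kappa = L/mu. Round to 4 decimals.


Step 1: Compute the condition number.
kappa = L/mu = 113/74 = 1.527
Step 2: Compute the convergence rate.
r = 1 - 2/(kappa + 1) = 1 - 2*mu/(L + mu) = (L - mu)/(L + mu) = 39/187 = 0.2086


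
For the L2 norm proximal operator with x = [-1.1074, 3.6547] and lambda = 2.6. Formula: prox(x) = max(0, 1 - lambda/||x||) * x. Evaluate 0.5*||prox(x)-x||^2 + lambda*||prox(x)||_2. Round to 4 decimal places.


Step 1: Compute ||x||.
||x|| = 3.8188
Step 2: Compute scaling factor.
scale = max(0, 1 - 2.6/3.8188) = 0.3192
Step 3: prox(x) = [-0.3534, 1.1664]
||prox(x)|| = 1.2188
Step 4: Proximal objective.
0.5*||prox-x||^2 = 3.38
lambda*||prox|| = 3.1689
Total = 6.5489


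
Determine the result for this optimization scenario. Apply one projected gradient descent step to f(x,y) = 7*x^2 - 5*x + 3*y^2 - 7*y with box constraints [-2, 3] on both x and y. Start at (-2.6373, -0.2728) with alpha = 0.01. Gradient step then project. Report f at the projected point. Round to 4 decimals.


Step 1: Compute gradient at (-2.6373, -0.2728).
grad_x = 2*7*-2.6373 - 5 = -41.9222
grad_y = 2*3*-0.2728 - 7 = -8.6368
Step 2: Gradient step.
x_raw = -2.6373 - 0.01*-41.9222 = -2.2181
y_raw = -0.2728 - 0.01*-8.6368 = -0.1864
Step 3: Project onto [-2, 3].
x_proj = clip(-2.2181) = -2.0
y_proj = clip(-0.1864) = -0.1864
Step 4: Evaluate f.
f(-2.0, -0.1864) = 39.4093


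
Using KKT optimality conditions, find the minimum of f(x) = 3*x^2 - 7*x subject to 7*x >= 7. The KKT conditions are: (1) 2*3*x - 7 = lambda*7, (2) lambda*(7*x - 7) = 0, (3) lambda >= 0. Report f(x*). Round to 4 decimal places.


Step 1: Try lambda = 0 (constraint inactive).
Stationarity: 2*3*x - 7 = 0
x* = 7/(2*3) = 7/6 = 1.1667 (rounded; the exact value 7/6 is used below)
Check constraint: 7*1.1667 = 8.1669 >= 7 -- satisfied.
Step 2: Compute optimal value.
f(x*) = 3*(7/6)^2 - 7*(7/6) = -4.0833


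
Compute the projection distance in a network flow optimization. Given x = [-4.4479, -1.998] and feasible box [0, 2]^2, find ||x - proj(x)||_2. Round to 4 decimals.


Project each component onto [0, 2].
clip(-4.4479) = 0.0, clip(-1.998) = 0.0
Projection = [0.0, 0.0]
Squared diffs: [19.7838, 3.992]
Distance = sqrt(23.7758) = 4.876


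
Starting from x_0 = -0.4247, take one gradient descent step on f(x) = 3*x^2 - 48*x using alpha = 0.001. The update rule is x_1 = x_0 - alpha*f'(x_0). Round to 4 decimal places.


We compute the gradient at x_0 and apply the update.
f'(x) = 6*x - 48
f'(-0.4247) = 6*-0.4247 - 48 = -50.5482
x_1 = -0.4247 - 0.001*-50.5482 = -0.3742


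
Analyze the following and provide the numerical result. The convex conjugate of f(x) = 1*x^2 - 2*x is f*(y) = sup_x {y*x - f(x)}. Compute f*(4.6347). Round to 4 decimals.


f*(y) = sup_x {y*x - a*x^2 - b*x} = sup_x {(y-b)*x - a*x^2}
FOC: (y - b) - 2a*x = 0 => x* = (y - b)/(2a)
x* = (4.6347 + 2)/(2*1) = 3.3174
f*(4.6347) = (y-b)^2/(4a) = (4.6347 + 2)^2/(4*1)
= 44.0192/4 = 11.0048


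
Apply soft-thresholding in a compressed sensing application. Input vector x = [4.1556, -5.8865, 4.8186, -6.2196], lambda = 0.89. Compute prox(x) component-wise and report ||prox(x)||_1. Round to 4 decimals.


Soft-thresholding with lambda = 0.89:
prox(4.1556) = sign(4.1556)*max(|4.1556| - 0.89, 0) = 3.2656
prox(-5.8865) = sign(-5.8865)*max(|-5.8865| - 0.89, 0) = -4.9965
prox(4.8186) = sign(4.8186)*max(|4.8186| - 0.89, 0) = 3.9286
prox(-6.2196) = sign(-6.2196)*max(|-6.2196| - 0.89, 0) = -5.3296
prox(x) = [3.2656, -4.9965, 3.9286, -5.3296]
||prox(x)||_1 = 3.2656 + 4.9965 + 3.9286 + 5.3296 = 17.5203


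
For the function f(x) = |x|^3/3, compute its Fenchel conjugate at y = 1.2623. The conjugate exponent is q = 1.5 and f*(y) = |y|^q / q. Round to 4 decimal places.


The conjugate exponent q satisfies 1/p + 1/q = 1.
p = 3, so q = 3/(3 - 1) = 1.5
|y|^q = 1.2623^1.5 = 1.4182
f*(1.2623) = 1.4182 / 1.5 = 0.9455


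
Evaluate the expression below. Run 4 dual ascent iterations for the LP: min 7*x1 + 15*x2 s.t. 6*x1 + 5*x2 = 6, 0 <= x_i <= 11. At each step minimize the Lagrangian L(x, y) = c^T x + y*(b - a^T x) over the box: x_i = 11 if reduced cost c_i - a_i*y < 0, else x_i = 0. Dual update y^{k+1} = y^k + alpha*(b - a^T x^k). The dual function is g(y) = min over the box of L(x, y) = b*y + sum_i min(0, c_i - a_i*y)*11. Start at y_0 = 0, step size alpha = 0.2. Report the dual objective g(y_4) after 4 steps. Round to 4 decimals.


Dual ascent for LP: min 7*x1 + 15*x2, 6*x1 + 5*x2 = 6, 0 <= x_i <= 11
Step 1: y^k = 0.0, reduced costs: (7.0, 15.0)
  x^k = (0.0, 0.0), subgradient = b - a^T x = 6.0
  y^{k+1} = 0.0 + 0.2*6.0 = 1.2
Step 2: y^k = 1.2, reduced costs: (-0.2, 9.0)
  x^k = (11.0, 0.0), subgradient = b - a^T x = -60.0
  y^{k+1} = 1.2 + 0.2*-60.0 = -10.8
Step 3: y^k = -10.8, reduced costs: (71.8, 69.0)
  x^k = (0.0, 0.0), subgradient = b - a^T x = 6.0
  y^{k+1} = -10.8 + 0.2*6.0 = -9.6
Step 4: y^k = -9.6, reduced costs: (64.6, 63.0)
  x^k = (0.0, 0.0), subgradient = b - a^T x = 6.0
  y^{k+1} = -9.6 + 0.2*6.0 = -8.4
Dual objective at y_4 = -8.4: reduced costs (57.4, 57.0), box minimizer x = (0.0, 0.0)
g(y_4) = b*y + (c1 - a1*y)*x1 + (c2 - a2*y)*x2 = 6*(-8.4) + 57.4*0.0 + 57.0*0.0 = -50.4 + 0.0 + 0.0 = -50.4


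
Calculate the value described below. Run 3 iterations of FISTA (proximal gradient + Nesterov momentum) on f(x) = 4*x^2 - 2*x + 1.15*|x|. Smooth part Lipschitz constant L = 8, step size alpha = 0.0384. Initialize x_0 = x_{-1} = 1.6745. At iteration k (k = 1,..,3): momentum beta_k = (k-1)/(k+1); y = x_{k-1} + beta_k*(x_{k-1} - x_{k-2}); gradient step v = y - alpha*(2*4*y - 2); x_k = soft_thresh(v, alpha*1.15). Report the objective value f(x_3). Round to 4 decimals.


FISTA on f(x) = 4*x^2 - 2*x + 1.15*|x|
L = 8, alpha = 0.0384
Iteration 1: beta = 0.0, y = 1.6745 + 0.0*(1.6745 - 1.6745) = 1.6745
  grad(y) = 11.396, v = y - alpha*grad = 1.2369
  prox(v) = soft_thresh(1.2369, 0.0442) = 1.1927
Iteration 2: beta = 0.3333, y = 1.1927 + 0.3333*(1.1927 - 1.6745) = 1.0321
  grad(y) = 6.2572, v = y - alpha*grad = 0.7919
  prox(v) = soft_thresh(0.7919, 0.0442) = 0.7477
Iteration 3: beta = 0.5, y = 0.7477 + 0.5*(0.7477 - 1.1927) = 0.5252
  grad(y) = 2.2016, v = y - alpha*grad = 0.4407
  prox(v) = soft_thresh(0.4407, 0.0442) = 0.3965
f(x_3) = 4*0.3965^2 - 2*0.3965 + 1.15*|0.3965| = 0.2918


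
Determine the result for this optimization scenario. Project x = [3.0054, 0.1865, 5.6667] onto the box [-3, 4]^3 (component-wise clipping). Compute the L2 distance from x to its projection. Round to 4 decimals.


Project each component onto [-3, 4].
clip(3.0054) = 3.0054, clip(0.1865) = 0.1865, clip(5.6667) = 4.0
Projection = [3.0054, 0.1865, 4.0]
Squared diffs: [0.0, 0.0, 2.7779]
Distance = sqrt(2.7779) = 1.6667


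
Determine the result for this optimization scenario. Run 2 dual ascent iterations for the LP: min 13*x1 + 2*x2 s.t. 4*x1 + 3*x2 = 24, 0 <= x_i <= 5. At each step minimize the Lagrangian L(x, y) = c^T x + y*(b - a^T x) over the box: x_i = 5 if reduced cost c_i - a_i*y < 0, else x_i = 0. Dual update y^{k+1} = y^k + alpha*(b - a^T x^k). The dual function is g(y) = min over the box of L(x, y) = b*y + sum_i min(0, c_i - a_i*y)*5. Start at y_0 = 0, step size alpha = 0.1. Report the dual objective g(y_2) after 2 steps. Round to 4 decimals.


Dual ascent for LP: min 13*x1 + 2*x2, 4*x1 + 3*x2 = 24, 0 <= x_i <= 5
Step 1: y^k = 0.0, reduced costs: (13.0, 2.0)
  x^k = (0.0, 0.0), subgradient = b - a^T x = 24.0
  y^{k+1} = 0.0 + 0.1*24.0 = 2.4
Step 2: y^k = 2.4, reduced costs: (3.4, -5.2)
  x^k = (0.0, 5.0), subgradient = b - a^T x = 9.0
  y^{k+1} = 2.4 + 0.1*9.0 = 3.3
Dual objective at y_2 = 3.3: reduced costs (-0.2, -7.9), box minimizer x = (5.0, 5.0)
g(y_2) = b*y + (c1 - a1*y)*x1 + (c2 - a2*y)*x2 = 24*3.3 + (-0.2)*5.0 + (-7.9)*5.0 = 79.2 - 1.0 - 39.5 = 38.7


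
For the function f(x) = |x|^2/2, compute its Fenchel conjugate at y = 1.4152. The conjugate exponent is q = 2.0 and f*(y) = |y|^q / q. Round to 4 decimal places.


The conjugate exponent q satisfies 1/p + 1/q = 1.
p = 2, so q = 2/(2 - 1) = 2.0
|y|^q = 1.4152^2.0 = 2.0028
f*(1.4152) = 2.0028 / 2.0 = 1.0014


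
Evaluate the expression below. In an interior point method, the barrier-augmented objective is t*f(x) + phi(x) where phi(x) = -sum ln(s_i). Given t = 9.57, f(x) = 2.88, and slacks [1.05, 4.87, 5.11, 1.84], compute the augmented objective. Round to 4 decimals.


Step 1: Compute log-barrier.
ln values: [0.0488, 1.5831, 1.6312, 0.6098]
phi = -(0.0488 + 1.5831 + 1.6312 + 0.6098) = -3.8728
Step 2: Compute augmented objective.
t*f(x) = 9.57*2.88 = 27.5616
Total = 27.5616 - 3.8728 = 23.6888


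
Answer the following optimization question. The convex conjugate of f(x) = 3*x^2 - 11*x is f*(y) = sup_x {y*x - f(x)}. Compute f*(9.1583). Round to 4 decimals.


f*(y) = sup_x {y*x - a*x^2 - b*x} = sup_x {(y-b)*x - a*x^2}
FOC: (y - b) - 2a*x = 0 => x* = (y - b)/(2a)
x* = (9.1583 + 11)/(2*3) = 3.3597
f*(9.1583) = (y-b)^2/(4a) = (9.1583 + 11)^2/(4*3)
= 406.3571/12 = 33.8631
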